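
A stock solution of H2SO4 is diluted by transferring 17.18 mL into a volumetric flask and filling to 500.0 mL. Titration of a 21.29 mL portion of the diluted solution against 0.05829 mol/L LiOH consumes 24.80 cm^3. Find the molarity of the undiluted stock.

0.988 M

n(LiOH) = 0.05829 x 0.02480 = 0.001446 mol.
n(H2SO4) in the aliquot = 0.001446 x 1/2 = 0.0007228 mol.
[diluted H2SO4] = 0.0007228 / 0.02129 = 0.03395 M.
Dilution factor = 500.0/17.18 = 29.10, so [stock] = 0.03395 x 29.10 = 0.988 M.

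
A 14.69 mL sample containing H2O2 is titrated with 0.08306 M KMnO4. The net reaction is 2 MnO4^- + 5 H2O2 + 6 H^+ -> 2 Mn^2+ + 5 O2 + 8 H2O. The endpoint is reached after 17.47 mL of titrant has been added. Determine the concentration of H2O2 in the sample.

n(KMnO4) = 0.08306 x 0.01747 = 0.001451 mol.
From the balanced equation, 2 mol KMnO4 reacts with 5 mol H2O2, so n(H2O2) = 0.001451 x 5/2 = 0.003628 mol.
[H2O2] = 0.003628 / 0.01469 L = 0.247 M.

0.247 M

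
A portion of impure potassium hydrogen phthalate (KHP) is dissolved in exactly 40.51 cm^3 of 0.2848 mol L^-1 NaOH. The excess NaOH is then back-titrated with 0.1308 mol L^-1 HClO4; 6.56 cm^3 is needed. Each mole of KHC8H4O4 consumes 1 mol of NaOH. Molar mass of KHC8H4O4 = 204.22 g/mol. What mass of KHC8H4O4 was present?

Total n(NaOH) added = 0.2848 x 0.04051 = 0.01154 mol.
n(HClO4) used = 0.1308 x 0.006560 = 0.0008580 mol, which equals the excess n(NaOH).
So n(NaOH) consumed by the sample = 0.01154 - 0.0008580 = 0.01068 mol.
n(KHC8H4O4) = 0.01068 / 1 = 0.01068 mol.
mass = 0.01068 mol x 204.22 g/mol = 2.18 g.

2.18 g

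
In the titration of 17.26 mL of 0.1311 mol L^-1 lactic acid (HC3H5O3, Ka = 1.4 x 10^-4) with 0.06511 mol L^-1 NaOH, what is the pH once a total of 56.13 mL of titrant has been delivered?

12.28

n(acid) = 0.1311 x 0.01726 = 0.002263 mol; n(NaOH) added = 0.06511 x 0.05613 = 0.003655 mol.
Base is in excess by 0.003655 - 0.002263 = 0.001392 mol in a total volume of 0.07339 L.
[OH^-] = 0.001392/0.07339 = 0.01896 M, so pOH = 1.72 and pH = 14.00 - 1.72 = 12.28.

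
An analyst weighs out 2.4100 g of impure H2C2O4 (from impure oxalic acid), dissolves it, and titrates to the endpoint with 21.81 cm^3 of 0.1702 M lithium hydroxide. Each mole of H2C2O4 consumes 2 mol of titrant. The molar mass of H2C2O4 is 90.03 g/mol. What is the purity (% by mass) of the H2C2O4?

n(LiOH) = 0.1702 x 0.02181 = 0.003712 mol.
n(H2C2O4) = 0.003712 / 2 = 0.001856 mol.
mass of H2C2O4 = 0.001856 x 90.03 = 0.1671 g.
% purity = 0.1671 / 2.4100 x 100 = 6.93%.

6.93%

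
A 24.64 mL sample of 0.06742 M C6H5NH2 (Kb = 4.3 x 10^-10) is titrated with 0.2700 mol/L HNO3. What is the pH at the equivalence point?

2.95

n(C6H5NH2) = 0.06742 x 0.02464 = 0.001661 mol; V(HNO3) at equivalence = 0.001661/0.2700 = 0.006153 L.
At equivalence the base is fully converted to C6H5NH3+; total volume = 0.03079 L, so [C6H5NH3+] = 0.001661/0.03079 = 0.05395 M.
Ka(C6H5NH3+) = Kw/Kb = 1.0e-14 / 4.3 x 10^-10 = 2.33e-5.
[H^+] = sqrt(Ka x [C6H5NH3+]) = sqrt(2.33e-5 x 0.05395) = 0.00112 M.
pH = -log(0.00112) = 2.95.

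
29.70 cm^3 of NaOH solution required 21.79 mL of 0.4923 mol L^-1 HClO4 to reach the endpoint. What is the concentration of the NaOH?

n(HClO4) delivered = 0.4923 x 0.02179 = 0.01073 mol.
For a 1:1 reaction, n(NaOH) = 0.01073 mol.
[NaOH] = 0.01073 mol / 0.02970 L = 0.361 M.

0.361 M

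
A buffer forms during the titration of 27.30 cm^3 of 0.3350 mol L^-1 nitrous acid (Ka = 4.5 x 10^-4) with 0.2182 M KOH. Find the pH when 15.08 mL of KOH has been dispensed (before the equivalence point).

Initial n(HNO2) = 0.3350 x 0.02730 = 0.009146 mol.
n(KOH) added = 0.2182 x 0.01508 = 0.003290 mol, converting that many moles of HNO2 to NO2-.
Remaining n(HNO2) = 0.005855 mol; n(NO2-) = 0.003290 mol.
By Henderson-Hasselbalch, pH = pKa + log([A^-]/[HA]) = 3.35 + log(0.003290/0.005855) = 3.35 + (-0.25) = 3.10.

3.10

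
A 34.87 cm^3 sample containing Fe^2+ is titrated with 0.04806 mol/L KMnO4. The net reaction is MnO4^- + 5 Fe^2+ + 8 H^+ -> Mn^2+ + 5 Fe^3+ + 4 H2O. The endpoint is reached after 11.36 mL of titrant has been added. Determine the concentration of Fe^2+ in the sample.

0.0783 M

n(KMnO4) = 0.04806 x 0.01136 = 0.0005460 mol.
From the balanced equation, 1 mol KMnO4 reacts with 5 mol Fe^2+, so n(Fe^2+) = 0.0005460 x 5/1 = 0.002730 mol.
[Fe^2+] = 0.002730 / 0.03487 L = 0.0783 M.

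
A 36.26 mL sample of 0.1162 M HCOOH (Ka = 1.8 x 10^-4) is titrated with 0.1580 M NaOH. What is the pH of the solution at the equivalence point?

n(HCOOH) = 0.1162 x 0.03626 = 0.004213 mol; V(NaOH) at equivalence = 0.004213/0.1580 = 0.02667 L.
At equivalence all the acid is converted to HCOO-; total volume = 0.03626 + 0.02667 = 0.06293 L, so [HCOO-] = 0.004213/0.06293 = 0.06696 M.
Kb = Kw/Ka = 1.0e-14 / 1.8 x 10^-4 = 5.56e-11.
[OH^-] = sqrt(Kb x [HCOO-]) = sqrt(5.56e-11 x 0.06696) = 1.93e-6 M.
pOH = 5.71, so pH = 14.00 - 5.71 = 8.29.

8.29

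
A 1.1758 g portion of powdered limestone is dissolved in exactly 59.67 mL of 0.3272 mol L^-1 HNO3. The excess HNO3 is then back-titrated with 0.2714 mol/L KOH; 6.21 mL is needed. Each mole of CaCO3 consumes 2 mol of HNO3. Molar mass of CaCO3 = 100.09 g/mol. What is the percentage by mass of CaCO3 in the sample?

75.9%

Total n(HNO3) added = 0.3272 x 0.05967 = 0.01952 mol.
n(KOH) used = 0.2714 x 0.006210 = 0.001685 mol, which equals the excess n(HNO3).
So n(HNO3) consumed by the sample = 0.01952 - 0.001685 = 0.01784 mol.
n(CaCO3) = 0.01784 / 2 = 0.008919 mol.
mass CaCO3 = 0.008919 x 100.09 = 0.8927 g, so %CaCO3 = 0.8927/1.1758 x 100 = 75.9%.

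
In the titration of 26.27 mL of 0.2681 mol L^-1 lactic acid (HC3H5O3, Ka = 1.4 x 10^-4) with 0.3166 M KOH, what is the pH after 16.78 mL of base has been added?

4.34

Initial n(HC3H5O3) = 0.2681 x 0.02627 = 0.007043 mol.
n(KOH) added = 0.3166 x 0.01678 = 0.005313 mol, converting that many moles of HC3H5O3 to C3H5O3-.
Remaining n(HC3H5O3) = 0.001730 mol; n(C3H5O3-) = 0.005313 mol.
By Henderson-Hasselbalch, pH = pKa + log([A^-]/[HA]) = 3.85 + log(0.005313/0.001730) = 3.85 + (+0.49) = 4.34.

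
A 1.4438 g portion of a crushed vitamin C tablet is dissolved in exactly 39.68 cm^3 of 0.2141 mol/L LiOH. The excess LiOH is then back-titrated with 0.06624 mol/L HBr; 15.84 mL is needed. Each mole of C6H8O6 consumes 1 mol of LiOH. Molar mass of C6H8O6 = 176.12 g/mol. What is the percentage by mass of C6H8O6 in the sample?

90.8%

Total n(LiOH) added = 0.2141 x 0.03968 = 0.008495 mol.
n(HBr) used = 0.06624 x 0.01584 = 0.001049 mol, which equals the excess n(LiOH).
So n(LiOH) consumed by the sample = 0.008495 - 0.001049 = 0.007446 mol.
n(C6H8O6) = 0.007446 / 1 = 0.007446 mol.
mass C6H8O6 = 0.007446 x 176.12 = 1.311 g, so %C6H8O6 = 1.311/1.4438 x 100 = 90.8%.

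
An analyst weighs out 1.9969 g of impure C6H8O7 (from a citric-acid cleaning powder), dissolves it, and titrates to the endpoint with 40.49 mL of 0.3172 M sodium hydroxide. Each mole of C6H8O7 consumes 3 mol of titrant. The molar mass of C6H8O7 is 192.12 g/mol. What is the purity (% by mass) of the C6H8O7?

41.2%

n(NaOH) = 0.3172 x 0.04049 = 0.01284 mol.
n(C6H8O7) = 0.01284 / 3 = 0.004281 mol.
mass of C6H8O7 = 0.004281 x 192.12 = 0.8225 g.
% purity = 0.8225 / 1.9969 x 100 = 41.2%.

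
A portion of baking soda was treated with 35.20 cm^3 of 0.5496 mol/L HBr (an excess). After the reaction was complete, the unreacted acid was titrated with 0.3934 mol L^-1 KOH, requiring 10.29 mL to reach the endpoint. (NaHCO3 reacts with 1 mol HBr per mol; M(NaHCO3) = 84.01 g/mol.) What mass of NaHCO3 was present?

1.29 g

Total n(HBr) added = 0.5496 x 0.03520 = 0.01935 mol.
n(KOH) used = 0.3934 x 0.01029 = 0.004048 mol, which equals the excess n(HBr).
So n(HBr) consumed by the sample = 0.01935 - 0.004048 = 0.01530 mol.
n(NaHCO3) = 0.01530 / 1 = 0.01530 mol.
mass = 0.01530 mol x 84.01 g/mol = 1.29 g.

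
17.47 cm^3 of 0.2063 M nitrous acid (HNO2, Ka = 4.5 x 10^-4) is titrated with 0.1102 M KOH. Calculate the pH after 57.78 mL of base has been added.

n(acid) = 0.2063 x 0.01747 = 0.003604 mol; n(KOH) added = 0.1102 x 0.05778 = 0.006367 mol.
Base is in excess by 0.006367 - 0.003604 = 0.002763 mol in a total volume of 0.07525 L.
[OH^-] = 0.002763/0.07525 = 0.03672 M, so pOH = 1.44 and pH = 14.00 - 1.44 = 12.56.

12.56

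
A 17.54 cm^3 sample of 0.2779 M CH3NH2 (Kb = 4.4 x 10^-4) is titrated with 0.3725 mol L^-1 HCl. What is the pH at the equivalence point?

n(CH3NH2) = 0.2779 x 0.01754 = 0.004874 mol; V(HCl) at equivalence = 0.004874/0.3725 = 0.01309 L.
At equivalence the base is fully converted to CH3NH3+; total volume = 0.03063 L, so [CH3NH3+] = 0.004874/0.03063 = 0.1592 M.
Ka(CH3NH3+) = Kw/Kb = 1.0e-14 / 4.4 x 10^-4 = 2.27e-11.
[H^+] = sqrt(Ka x [CH3NH3+]) = sqrt(2.27e-11 x 0.1592) = 1.90e-6 M.
pH = -log(1.90e-6) = 5.72.

5.72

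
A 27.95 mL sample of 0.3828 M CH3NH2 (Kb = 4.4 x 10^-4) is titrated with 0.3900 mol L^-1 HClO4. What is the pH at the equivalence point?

5.68

n(CH3NH2) = 0.3828 x 0.02795 = 0.01070 mol; V(HClO4) at equivalence = 0.01070/0.3900 = 0.02743 L.
At equivalence the base is fully converted to CH3NH3+; total volume = 0.05538 L, so [CH3NH3+] = 0.01070/0.05538 = 0.1932 M.
Ka(CH3NH3+) = Kw/Kb = 1.0e-14 / 4.4 x 10^-4 = 2.27e-11.
[H^+] = sqrt(Ka x [CH3NH3+]) = sqrt(2.27e-11 x 0.1932) = 2.10e-6 M.
pH = -log(2.10e-6) = 5.68.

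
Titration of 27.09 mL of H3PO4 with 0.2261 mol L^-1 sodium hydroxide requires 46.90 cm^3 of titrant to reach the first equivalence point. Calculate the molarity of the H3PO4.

0.391 M

n(NaOH) = 0.2261 x 0.04690 = 0.01060 mol.
At the first equivalence point, 1 mol OH^- react per mol H3PO4, so n(H3PO4) = 0.01060 / 1 = 0.01060 mol.
[H3PO4] = 0.01060 / 0.02709 L = 0.391 M.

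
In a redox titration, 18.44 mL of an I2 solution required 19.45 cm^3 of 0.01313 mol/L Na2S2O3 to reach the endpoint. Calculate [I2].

0.00692 M

n(Na2S2O3) = 0.01313 x 0.01945 = 0.0002554 mol.
From the balanced equation, 2 mol Na2S2O3 reacts with 1 mol I2, so n(I2) = 0.0002554 x 1/2 = 0.0001277 mol.
[I2] = 0.0001277 / 0.01844 L = 0.00692 M.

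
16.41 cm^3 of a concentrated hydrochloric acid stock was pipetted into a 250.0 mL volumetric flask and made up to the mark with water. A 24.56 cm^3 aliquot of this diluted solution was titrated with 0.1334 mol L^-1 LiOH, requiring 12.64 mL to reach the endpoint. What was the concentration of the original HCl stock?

n(LiOH) = 0.1334 x 0.01264 = 0.001686 mol.
n(HCl) in the aliquot = 0.001686 mol.
[diluted HCl] = 0.001686 / 0.02456 = 0.06866 M.
Dilution factor = 250.0/16.41 = 15.23, so [stock] = 0.06866 x 15.23 = 1.05 M.

1.05 M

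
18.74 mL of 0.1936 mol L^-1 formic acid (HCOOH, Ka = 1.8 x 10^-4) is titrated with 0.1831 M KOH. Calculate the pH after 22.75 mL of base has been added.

n(acid) = 0.1936 x 0.01874 = 0.003628 mol; n(KOH) added = 0.1831 x 0.02275 = 0.004166 mol.
Base is in excess by 0.004166 - 0.003628 = 0.0005375 mol in a total volume of 0.04149 L.
[OH^-] = 0.0005375/0.04149 = 0.01295 M, so pOH = 1.89 and pH = 14.00 - 1.89 = 12.11.

12.11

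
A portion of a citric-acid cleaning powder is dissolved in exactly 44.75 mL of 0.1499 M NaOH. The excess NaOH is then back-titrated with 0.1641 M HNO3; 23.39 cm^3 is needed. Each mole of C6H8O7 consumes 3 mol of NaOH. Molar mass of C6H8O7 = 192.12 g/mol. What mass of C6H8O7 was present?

Total n(NaOH) added = 0.1499 x 0.04475 = 0.006708 mol.
n(HNO3) used = 0.1641 x 0.02339 = 0.003838 mol, which equals the excess n(NaOH).
So n(NaOH) consumed by the sample = 0.006708 - 0.003838 = 0.002870 mol.
n(C6H8O7) = 0.002870 / 3 = 0.0009566 mol.
mass = 0.0009566 mol x 192.12 g/mol = 0.184 g.

0.184 g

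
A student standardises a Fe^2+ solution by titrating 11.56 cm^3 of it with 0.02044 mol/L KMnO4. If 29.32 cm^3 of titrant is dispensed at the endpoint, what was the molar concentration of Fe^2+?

0.259 M

n(KMnO4) = 0.02044 x 0.02932 = 0.0005993 mol.
From the balanced equation, 1 mol KMnO4 reacts with 5 mol Fe^2+, so n(Fe^2+) = 0.0005993 x 5/1 = 0.002997 mol.
[Fe^2+] = 0.002997 / 0.01156 L = 0.259 M.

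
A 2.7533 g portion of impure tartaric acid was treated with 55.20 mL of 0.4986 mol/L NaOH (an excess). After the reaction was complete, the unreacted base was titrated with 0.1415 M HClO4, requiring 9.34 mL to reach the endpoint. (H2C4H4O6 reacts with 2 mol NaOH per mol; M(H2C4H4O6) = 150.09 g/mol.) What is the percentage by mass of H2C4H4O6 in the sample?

Total n(NaOH) added = 0.4986 x 0.05520 = 0.02752 mol.
n(HClO4) used = 0.1415 x 0.009340 = 0.001322 mol, which equals the excess n(NaOH).
So n(NaOH) consumed by the sample = 0.02752 - 0.001322 = 0.02620 mol.
n(H2C4H4O6) = 0.02620 / 2 = 0.01310 mol.
mass H2C4H4O6 = 0.01310 x 150.09 = 1.966 g, so %H2C4H4O6 = 1.966/2.7533 x 100 = 71.4%.

71.4%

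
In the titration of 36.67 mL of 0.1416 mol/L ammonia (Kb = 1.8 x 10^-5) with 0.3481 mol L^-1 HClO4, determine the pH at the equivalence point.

5.13

n(NH3) = 0.1416 x 0.03667 = 0.005192 mol; V(HClO4) at equivalence = 0.005192/0.3481 = 0.01492 L.
At equivalence the base is fully converted to NH4+; total volume = 0.05159 L, so [NH4+] = 0.005192/0.05159 = 0.1007 M.
Ka(NH4+) = Kw/Kb = 1.0e-14 / 1.8 x 10^-5 = 5.56e-10.
[H^+] = sqrt(Ka x [NH4+]) = sqrt(5.56e-10 x 0.1007) = 7.48e-6 M.
pH = -log(7.48e-6) = 5.13.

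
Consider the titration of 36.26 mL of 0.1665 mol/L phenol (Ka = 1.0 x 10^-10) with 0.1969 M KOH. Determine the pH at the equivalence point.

11.48

n(C6H5OH) = 0.1665 x 0.03626 = 0.006037 mol; V(KOH) at equivalence = 0.006037/0.1969 = 0.03066 L.
At equivalence all the acid is converted to C6H5O-; total volume = 0.03626 + 0.03066 = 0.06692 L, so [C6H5O-] = 0.006037/0.06692 = 0.09021 M.
Kb = Kw/Ka = 1.0e-14 / 1.0 x 10^-10 = 0.000100.
[OH^-] = sqrt(Kb x [C6H5O-]) = sqrt(0.000100 x 0.09021) = 0.00300 M.
pOH = 2.52, so pH = 14.00 - 2.52 = 11.48.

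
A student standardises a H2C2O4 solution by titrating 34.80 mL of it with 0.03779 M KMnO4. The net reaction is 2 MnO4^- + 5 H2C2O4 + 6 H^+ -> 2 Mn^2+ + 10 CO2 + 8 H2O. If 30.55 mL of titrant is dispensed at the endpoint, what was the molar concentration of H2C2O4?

0.0829 M

n(KMnO4) = 0.03779 x 0.03055 = 0.001154 mol.
From the balanced equation, 2 mol KMnO4 reacts with 5 mol H2C2O4, so n(H2C2O4) = 0.001154 x 5/2 = 0.002886 mol.
[H2C2O4] = 0.002886 / 0.03480 L = 0.0829 M.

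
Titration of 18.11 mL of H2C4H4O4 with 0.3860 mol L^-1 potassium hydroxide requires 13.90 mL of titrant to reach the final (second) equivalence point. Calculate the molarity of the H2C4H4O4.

n(KOH) = 0.3860 x 0.01390 = 0.005365 mol.
At the final (second) equivalence point, 2 mol OH^- react per mol H2C4H4O4, so n(H2C4H4O4) = 0.005365 / 2 = 0.002683 mol.
[H2C4H4O4] = 0.002683 / 0.01811 L = 0.148 M.

0.148 M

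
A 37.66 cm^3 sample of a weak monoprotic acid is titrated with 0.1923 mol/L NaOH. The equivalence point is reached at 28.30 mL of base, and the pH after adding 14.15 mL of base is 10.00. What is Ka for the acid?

14.15 mL is half of the equivalence volume, so this is the half-equivalence point where [HA] = [A^-].
At half-equivalence pH = pKa, so pKa = 10.00.
Ka = 10^(-10.00) = 1.0 x 10^-10.

1.0 x 10^-10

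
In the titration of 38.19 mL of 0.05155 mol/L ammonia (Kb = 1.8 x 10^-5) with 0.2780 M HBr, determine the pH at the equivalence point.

n(NH3) = 0.05155 x 0.03819 = 0.001969 mol; V(HBr) at equivalence = 0.001969/0.2780 = 0.007082 L.
At equivalence the base is fully converted to NH4+; total volume = 0.04527 L, so [NH4+] = 0.001969/0.04527 = 0.04349 M.
Ka(NH4+) = Kw/Kb = 1.0e-14 / 1.8 x 10^-5 = 5.56e-10.
[H^+] = sqrt(Ka x [NH4+]) = sqrt(5.56e-10 x 0.04349) = 4.92e-6 M.
pH = -log(4.92e-6) = 5.31.

5.31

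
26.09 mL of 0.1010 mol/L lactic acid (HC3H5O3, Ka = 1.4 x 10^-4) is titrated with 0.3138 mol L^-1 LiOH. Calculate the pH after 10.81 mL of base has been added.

n(acid) = 0.1010 x 0.02609 = 0.002635 mol; n(LiOH) added = 0.3138 x 0.01081 = 0.003392 mol.
Base is in excess by 0.003392 - 0.002635 = 0.0007571 mol in a total volume of 0.03690 L.
[OH^-] = 0.0007571/0.03690 = 0.02052 M, so pOH = 1.69 and pH = 14.00 - 1.69 = 12.31.

12.31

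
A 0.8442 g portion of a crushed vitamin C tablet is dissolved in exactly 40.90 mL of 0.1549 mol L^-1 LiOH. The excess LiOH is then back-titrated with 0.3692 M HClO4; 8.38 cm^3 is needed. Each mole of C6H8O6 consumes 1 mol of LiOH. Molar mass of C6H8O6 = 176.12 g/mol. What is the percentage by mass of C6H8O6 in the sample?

67.6%

Total n(LiOH) added = 0.1549 x 0.04090 = 0.006335 mol.
n(HClO4) used = 0.3692 x 0.008380 = 0.003094 mol, which equals the excess n(LiOH).
So n(LiOH) consumed by the sample = 0.006335 - 0.003094 = 0.003242 mol.
n(C6H8O6) = 0.003242 / 1 = 0.003242 mol.
mass C6H8O6 = 0.003242 x 176.12 = 0.5709 g, so %C6H8O6 = 0.5709/0.8442 x 100 = 67.6%.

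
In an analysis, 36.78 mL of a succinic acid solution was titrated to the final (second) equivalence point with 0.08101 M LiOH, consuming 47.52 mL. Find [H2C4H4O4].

0.0523 M

n(LiOH) = 0.08101 x 0.04752 = 0.003850 mol.
At the final (second) equivalence point, 2 mol OH^- react per mol H2C4H4O4, so n(H2C4H4O4) = 0.003850 / 2 = 0.001925 mol.
[H2C4H4O4] = 0.001925 / 0.03678 L = 0.0523 M.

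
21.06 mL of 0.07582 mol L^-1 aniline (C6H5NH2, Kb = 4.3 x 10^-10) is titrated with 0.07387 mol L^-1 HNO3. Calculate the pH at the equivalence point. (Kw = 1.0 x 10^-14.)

3.03

n(C6H5NH2) = 0.07582 x 0.02106 = 0.001597 mol; V(HNO3) at equivalence = 0.001597/0.07387 = 0.02162 L.
At equivalence the base is fully converted to C6H5NH3+; total volume = 0.04268 L, so [C6H5NH3+] = 0.001597/0.04268 = 0.03742 M.
Ka(C6H5NH3+) = Kw/Kb = 1.0e-14 / 4.3 x 10^-10 = 2.33e-5.
[H^+] = sqrt(Ka x [C6H5NH3+]) = sqrt(2.33e-5 x 0.03742) = 0.000933 M.
pH = -log(0.000933) = 3.03.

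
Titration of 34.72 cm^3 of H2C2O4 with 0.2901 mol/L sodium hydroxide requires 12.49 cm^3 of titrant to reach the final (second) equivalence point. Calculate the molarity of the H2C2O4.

0.0522 M

n(NaOH) = 0.2901 x 0.01249 = 0.003623 mol.
At the final (second) equivalence point, 2 mol OH^- react per mol H2C2O4, so n(H2C2O4) = 0.003623 / 2 = 0.001812 mol.
[H2C2O4] = 0.001812 / 0.03472 L = 0.0522 M.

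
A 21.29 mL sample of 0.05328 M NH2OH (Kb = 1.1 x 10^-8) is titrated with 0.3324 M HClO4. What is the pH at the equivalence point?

n(NH2OH) = 0.05328 x 0.02129 = 0.001134 mol; V(HClO4) at equivalence = 0.001134/0.3324 = 0.003413 L.
At equivalence the base is fully converted to NH3OH+; total volume = 0.02470 L, so [NH3OH+] = 0.001134/0.02470 = 0.04592 M.
Ka(NH3OH+) = Kw/Kb = 1.0e-14 / 1.1 x 10^-8 = 9.09e-7.
[H^+] = sqrt(Ka x [NH3OH+]) = sqrt(9.09e-7 x 0.04592) = 0.000204 M.
pH = -log(0.000204) = 3.69.

3.69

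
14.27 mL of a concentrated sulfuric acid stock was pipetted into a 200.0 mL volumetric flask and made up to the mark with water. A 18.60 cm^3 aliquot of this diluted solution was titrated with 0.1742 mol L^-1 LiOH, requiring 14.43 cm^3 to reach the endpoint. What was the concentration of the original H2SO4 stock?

n(LiOH) = 0.1742 x 0.01443 = 0.002514 mol.
n(H2SO4) in the aliquot = 0.002514 x 1/2 = 0.001257 mol.
[diluted H2SO4] = 0.001257 / 0.01860 = 0.06757 M.
Dilution factor = 200.0/14.27 = 14.02, so [stock] = 0.06757 x 14.02 = 0.947 M.

0.947 M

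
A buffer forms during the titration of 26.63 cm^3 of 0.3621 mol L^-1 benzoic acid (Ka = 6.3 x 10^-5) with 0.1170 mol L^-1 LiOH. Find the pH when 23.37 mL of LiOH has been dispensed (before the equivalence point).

Initial n(C6H5COOH) = 0.3621 x 0.02663 = 0.009643 mol.
n(LiOH) added = 0.1170 x 0.02337 = 0.002734 mol, converting that many moles of C6H5COOH to C6H5COO-.
Remaining n(C6H5COOH) = 0.006908 mol; n(C6H5COO-) = 0.002734 mol.
By Henderson-Hasselbalch, pH = pKa + log([A^-]/[HA]) = 4.20 + log(0.002734/0.006908) = 4.20 + (-0.40) = 3.80.

3.80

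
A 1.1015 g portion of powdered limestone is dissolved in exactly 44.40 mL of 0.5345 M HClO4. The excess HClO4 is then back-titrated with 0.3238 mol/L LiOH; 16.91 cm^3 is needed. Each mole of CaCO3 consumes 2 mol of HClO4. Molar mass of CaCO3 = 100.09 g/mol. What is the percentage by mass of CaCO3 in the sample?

82.9%

Total n(HClO4) added = 0.5345 x 0.04440 = 0.02373 mol.
n(LiOH) used = 0.3238 x 0.01691 = 0.005475 mol, which equals the excess n(HClO4).
So n(HClO4) consumed by the sample = 0.02373 - 0.005475 = 0.01826 mol.
n(CaCO3) = 0.01826 / 2 = 0.009128 mol.
mass CaCO3 = 0.009128 x 100.09 = 0.9136 g, so %CaCO3 = 0.9136/1.1015 x 100 = 82.9%.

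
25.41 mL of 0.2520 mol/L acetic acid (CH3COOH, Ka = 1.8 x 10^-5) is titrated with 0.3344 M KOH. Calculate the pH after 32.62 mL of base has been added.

n(acid) = 0.2520 x 0.02541 = 0.006403 mol; n(KOH) added = 0.3344 x 0.03262 = 0.01091 mol.
Base is in excess by 0.01091 - 0.006403 = 0.004505 mol in a total volume of 0.05803 L.
[OH^-] = 0.004505/0.05803 = 0.07763 M, so pOH = 1.11 and pH = 14.00 - 1.11 = 12.89.

12.89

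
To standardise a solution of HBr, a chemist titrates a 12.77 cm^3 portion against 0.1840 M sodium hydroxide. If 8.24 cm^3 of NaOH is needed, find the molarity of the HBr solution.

0.119 M

n(NaOH) delivered = 0.1840 x 0.008240 = 0.001516 mol.
For a 1:1 reaction, n(HBr) = 0.001516 mol.
[HBr] = 0.001516 mol / 0.01277 L = 0.119 M.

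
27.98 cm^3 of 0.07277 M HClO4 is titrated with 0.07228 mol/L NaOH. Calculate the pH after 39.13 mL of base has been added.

12.07

n(acid) = 0.07277 x 0.02798 = 0.002036 mol; n(NaOH) added = 0.07228 x 0.03913 = 0.002828 mol.
Base is in excess by 0.002828 - 0.002036 = 0.0007922 mol in a total volume of 0.06711 L.
[OH^-] = 0.0007922/0.06711 = 0.01180 M, so pOH = 1.93 and pH = 14.00 - 1.93 = 12.07.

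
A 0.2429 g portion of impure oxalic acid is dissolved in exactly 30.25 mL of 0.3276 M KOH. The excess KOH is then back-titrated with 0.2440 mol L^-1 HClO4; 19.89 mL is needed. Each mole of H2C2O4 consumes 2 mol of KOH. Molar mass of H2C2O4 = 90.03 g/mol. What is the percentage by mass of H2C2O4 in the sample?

93.7%

Total n(KOH) added = 0.3276 x 0.03025 = 0.009910 mol.
n(HClO4) used = 0.2440 x 0.01989 = 0.004853 mol, which equals the excess n(KOH).
So n(KOH) consumed by the sample = 0.009910 - 0.004853 = 0.005057 mol.
n(H2C2O4) = 0.005057 / 2 = 0.002528 mol.
mass H2C2O4 = 0.002528 x 90.03 = 0.2276 g, so %H2C2O4 = 0.2276/0.2429 x 100 = 93.7%.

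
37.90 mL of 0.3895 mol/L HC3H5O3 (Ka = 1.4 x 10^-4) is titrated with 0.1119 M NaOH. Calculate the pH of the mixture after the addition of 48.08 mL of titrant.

3.61

Initial n(HC3H5O3) = 0.3895 x 0.03790 = 0.01476 mol.
n(NaOH) added = 0.1119 x 0.04808 = 0.005380 mol, converting that many moles of HC3H5O3 to C3H5O3-.
Remaining n(HC3H5O3) = 0.009382 mol; n(C3H5O3-) = 0.005380 mol.
By Henderson-Hasselbalch, pH = pKa + log([A^-]/[HA]) = 3.85 + log(0.005380/0.009382) = 3.85 + (-0.24) = 3.61.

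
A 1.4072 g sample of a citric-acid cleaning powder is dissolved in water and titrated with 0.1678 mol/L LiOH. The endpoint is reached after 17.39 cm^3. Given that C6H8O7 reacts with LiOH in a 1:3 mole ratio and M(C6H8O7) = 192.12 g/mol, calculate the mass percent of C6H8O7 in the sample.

n(LiOH) = 0.1678 x 0.01739 = 0.002918 mol.
n(C6H8O7) = 0.002918 / 3 = 0.0009727 mol.
mass of C6H8O7 = 0.0009727 x 192.12 = 0.1869 g.
% purity = 0.1869 / 1.4072 x 100 = 13.3%.

13.3%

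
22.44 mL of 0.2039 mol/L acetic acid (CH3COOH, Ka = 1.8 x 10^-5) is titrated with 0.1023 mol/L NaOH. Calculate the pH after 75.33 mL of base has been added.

12.51

n(acid) = 0.2039 x 0.02244 = 0.004576 mol; n(NaOH) added = 0.1023 x 0.07533 = 0.007706 mol.
Base is in excess by 0.007706 - 0.004576 = 0.003131 mol in a total volume of 0.09777 L.
[OH^-] = 0.003131/0.09777 = 0.03202 M, so pOH = 1.49 and pH = 14.00 - 1.49 = 12.51.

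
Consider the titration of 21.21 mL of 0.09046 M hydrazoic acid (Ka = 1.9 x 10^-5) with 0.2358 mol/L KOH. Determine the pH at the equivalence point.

8.77

n(HN3) = 0.09046 x 0.02121 = 0.001919 mol; V(KOH) at equivalence = 0.001919/0.2358 = 0.008137 L.
At equivalence all the acid is converted to N3-; total volume = 0.02121 + 0.008137 = 0.02935 L, so [N3-] = 0.001919/0.02935 = 0.06538 M.
Kb = Kw/Ka = 1.0e-14 / 1.9 x 10^-5 = 5.26e-10.
[OH^-] = sqrt(Kb x [N3-]) = sqrt(5.26e-10 x 0.06538) = 5.87e-6 M.
pOH = 5.23, so pH = 14.00 - 5.23 = 8.77.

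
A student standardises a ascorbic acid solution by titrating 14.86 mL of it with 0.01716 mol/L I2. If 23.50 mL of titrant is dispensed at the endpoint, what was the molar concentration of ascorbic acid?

n(I2) = 0.01716 x 0.02350 = 0.0004033 mol.
From the balanced equation, 1 mol I2 reacts with 1 mol ascorbic acid, so n(ascorbic acid) = 0.0004033 x 1/1 = 0.0004033 mol.
[ascorbic acid] = 0.0004033 / 0.01486 L = 0.0271 M.

0.0271 M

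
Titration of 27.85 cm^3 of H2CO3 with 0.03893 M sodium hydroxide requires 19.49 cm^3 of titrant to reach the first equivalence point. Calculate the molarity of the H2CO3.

0.0272 M

n(NaOH) = 0.03893 x 0.01949 = 0.0007587 mol.
At the first equivalence point, 1 mol OH^- react per mol H2CO3, so n(H2CO3) = 0.0007587 / 1 = 0.0007587 mol.
[H2CO3] = 0.0007587 / 0.02785 L = 0.0272 M.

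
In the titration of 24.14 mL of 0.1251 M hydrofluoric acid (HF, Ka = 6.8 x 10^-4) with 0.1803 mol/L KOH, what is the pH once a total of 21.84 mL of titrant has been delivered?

n(acid) = 0.1251 x 0.02414 = 0.003020 mol; n(KOH) added = 0.1803 x 0.02184 = 0.003938 mol.
Base is in excess by 0.003938 - 0.003020 = 0.0009178 mol in a total volume of 0.04598 L.
[OH^-] = 0.0009178/0.04598 = 0.01996 M, so pOH = 1.70 and pH = 14.00 - 1.70 = 12.30.

12.30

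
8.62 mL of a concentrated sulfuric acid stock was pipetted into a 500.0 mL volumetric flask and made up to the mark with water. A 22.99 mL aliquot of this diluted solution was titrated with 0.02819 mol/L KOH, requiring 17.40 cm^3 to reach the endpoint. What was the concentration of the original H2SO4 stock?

n(KOH) = 0.02819 x 0.01740 = 0.0004905 mol.
n(H2SO4) in the aliquot = 0.0004905 x 1/2 = 0.0002453 mol.
[diluted H2SO4] = 0.0002453 / 0.02299 = 0.01067 M.
Dilution factor = 500.0/8.620 = 58.00, so [stock] = 0.01067 x 58.00 = 0.619 M.

0.619 M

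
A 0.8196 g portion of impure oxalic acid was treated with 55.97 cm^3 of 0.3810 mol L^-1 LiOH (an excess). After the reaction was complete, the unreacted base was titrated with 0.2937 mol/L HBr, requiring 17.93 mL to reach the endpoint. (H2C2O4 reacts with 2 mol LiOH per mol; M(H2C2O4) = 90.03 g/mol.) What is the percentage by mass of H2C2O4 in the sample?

88.2%

Total n(LiOH) added = 0.3810 x 0.05597 = 0.02132 mol.
n(HBr) used = 0.2937 x 0.01793 = 0.005266 mol, which equals the excess n(LiOH).
So n(LiOH) consumed by the sample = 0.02132 - 0.005266 = 0.01606 mol.
n(H2C2O4) = 0.01606 / 2 = 0.008029 mol.
mass H2C2O4 = 0.008029 x 90.03 = 0.7229 g, so %H2C2O4 = 0.7229/0.8196 x 100 = 88.2%.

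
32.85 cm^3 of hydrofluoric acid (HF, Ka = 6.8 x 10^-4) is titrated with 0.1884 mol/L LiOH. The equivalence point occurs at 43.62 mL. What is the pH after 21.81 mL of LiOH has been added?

21.81 mL is exactly half the equivalence volume (43.62/2), i.e. the half-equivalence point.
There, n(HA) = n(A^-), so pH = pKa = -log(6.8 x 10^-4) = 3.17.

3.17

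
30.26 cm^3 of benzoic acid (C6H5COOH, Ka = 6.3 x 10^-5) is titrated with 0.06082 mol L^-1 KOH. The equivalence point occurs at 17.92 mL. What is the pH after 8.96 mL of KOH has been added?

8.96 mL is exactly half the equivalence volume (17.92/2), i.e. the half-equivalence point.
There, n(HA) = n(A^-), so pH = pKa = -log(6.3 x 10^-5) = 4.20.

4.20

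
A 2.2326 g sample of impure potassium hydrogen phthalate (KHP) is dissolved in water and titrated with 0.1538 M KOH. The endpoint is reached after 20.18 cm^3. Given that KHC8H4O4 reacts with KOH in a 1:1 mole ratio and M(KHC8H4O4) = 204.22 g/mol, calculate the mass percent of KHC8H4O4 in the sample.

28.4%

n(KOH) = 0.1538 x 0.02018 = 0.003104 mol.
n(KHC8H4O4) = 0.003104 / 1 = 0.003104 mol.
mass of KHC8H4O4 = 0.003104 x 204.22 = 0.6338 g.
% purity = 0.6338 / 2.2326 x 100 = 28.4%.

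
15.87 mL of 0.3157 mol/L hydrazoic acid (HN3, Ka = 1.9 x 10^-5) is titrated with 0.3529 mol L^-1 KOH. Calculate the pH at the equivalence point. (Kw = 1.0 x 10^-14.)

n(HN3) = 0.3157 x 0.01587 = 0.005010 mol; V(KOH) at equivalence = 0.005010/0.3529 = 0.01420 L.
At equivalence all the acid is converted to N3-; total volume = 0.01587 + 0.01420 = 0.03007 L, so [N3-] = 0.005010/0.03007 = 0.1666 M.
Kb = Kw/Ka = 1.0e-14 / 1.9 x 10^-5 = 5.26e-10.
[OH^-] = sqrt(Kb x [N3-]) = sqrt(5.26e-10 x 0.1666) = 9.36e-6 M.
pOH = 5.03, so pH = 14.00 - 5.03 = 8.97.

8.97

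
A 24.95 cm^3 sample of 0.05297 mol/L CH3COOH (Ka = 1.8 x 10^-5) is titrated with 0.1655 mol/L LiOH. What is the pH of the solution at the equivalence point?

n(CH3COOH) = 0.05297 x 0.02495 = 0.001322 mol; V(LiOH) at equivalence = 0.001322/0.1655 = 0.007986 L.
At equivalence all the acid is converted to CH3COO-; total volume = 0.02495 + 0.007986 = 0.03294 L, so [CH3COO-] = 0.001322/0.03294 = 0.04013 M.
Kb = Kw/Ka = 1.0e-14 / 1.8 x 10^-5 = 5.56e-10.
[OH^-] = sqrt(Kb x [CH3COO-]) = sqrt(5.56e-10 x 0.04013) = 4.72e-6 M.
pOH = 5.33, so pH = 14.00 - 5.33 = 8.67.

8.67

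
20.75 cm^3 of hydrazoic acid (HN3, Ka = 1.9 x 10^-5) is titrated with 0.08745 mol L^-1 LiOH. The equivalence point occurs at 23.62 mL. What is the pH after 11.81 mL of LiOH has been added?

4.72

11.81 mL is exactly half the equivalence volume (23.62/2), i.e. the half-equivalence point.
There, n(HA) = n(A^-), so pH = pKa = -log(1.9 x 10^-5) = 4.72.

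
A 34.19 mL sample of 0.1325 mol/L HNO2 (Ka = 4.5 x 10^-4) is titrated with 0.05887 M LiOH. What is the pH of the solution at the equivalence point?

n(HNO2) = 0.1325 x 0.03419 = 0.004530 mol; V(LiOH) at equivalence = 0.004530/0.05887 = 0.07695 L.
At equivalence all the acid is converted to NO2-; total volume = 0.03419 + 0.07695 = 0.1111 L, so [NO2-] = 0.004530/0.1111 = 0.04076 M.
Kb = Kw/Ka = 1.0e-14 / 4.5 x 10^-4 = 2.22e-11.
[OH^-] = sqrt(Kb x [NO2-]) = sqrt(2.22e-11 x 0.04076) = 9.52e-7 M.
pOH = 6.02, so pH = 14.00 - 6.02 = 7.98.

7.98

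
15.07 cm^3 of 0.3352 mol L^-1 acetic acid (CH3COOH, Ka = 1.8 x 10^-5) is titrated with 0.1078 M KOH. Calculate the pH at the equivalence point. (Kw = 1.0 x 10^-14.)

8.83

n(CH3COOH) = 0.3352 x 0.01507 = 0.005051 mol; V(KOH) at equivalence = 0.005051/0.1078 = 0.04686 L.
At equivalence all the acid is converted to CH3COO-; total volume = 0.01507 + 0.04686 = 0.06193 L, so [CH3COO-] = 0.005051/0.06193 = 0.08157 M.
Kb = Kw/Ka = 1.0e-14 / 1.8 x 10^-5 = 5.56e-10.
[OH^-] = sqrt(Kb x [CH3COO-]) = sqrt(5.56e-10 x 0.08157) = 6.73e-6 M.
pOH = 5.17, so pH = 14.00 - 5.17 = 8.83.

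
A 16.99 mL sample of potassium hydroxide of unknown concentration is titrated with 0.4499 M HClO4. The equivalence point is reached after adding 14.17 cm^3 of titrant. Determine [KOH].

0.375 M

n(HClO4) delivered = 0.4499 x 0.01417 = 0.006375 mol.
For a 1:1 reaction, n(KOH) = 0.006375 mol.
[KOH] = 0.006375 mol / 0.01699 L = 0.375 M.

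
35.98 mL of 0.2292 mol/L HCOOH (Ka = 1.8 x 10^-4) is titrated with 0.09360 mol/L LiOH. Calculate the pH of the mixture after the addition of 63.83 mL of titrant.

Initial n(HCOOH) = 0.2292 x 0.03598 = 0.008247 mol.
n(LiOH) added = 0.09360 x 0.06383 = 0.005974 mol, converting that many moles of HCOOH to HCOO-.
Remaining n(HCOOH) = 0.002272 mol; n(HCOO-) = 0.005974 mol.
By Henderson-Hasselbalch, pH = pKa + log([A^-]/[HA]) = 3.74 + log(0.005974/0.002272) = 3.74 + (+0.42) = 4.16.

4.16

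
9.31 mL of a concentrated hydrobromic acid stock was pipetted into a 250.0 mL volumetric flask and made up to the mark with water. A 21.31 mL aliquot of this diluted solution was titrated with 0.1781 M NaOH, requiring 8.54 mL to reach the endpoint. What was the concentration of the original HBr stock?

n(NaOH) = 0.1781 x 0.008540 = 0.001521 mol.
n(HBr) in the aliquot = 0.001521 mol.
[diluted HBr] = 0.001521 / 0.02131 = 0.07137 M.
Dilution factor = 250.0/9.310 = 26.85, so [stock] = 0.07137 x 26.85 = 1.92 M.

1.92 M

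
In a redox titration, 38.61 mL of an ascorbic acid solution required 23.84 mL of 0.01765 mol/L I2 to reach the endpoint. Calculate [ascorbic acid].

n(I2) = 0.01765 x 0.02384 = 0.0004208 mol.
From the balanced equation, 1 mol I2 reacts with 1 mol ascorbic acid, so n(ascorbic acid) = 0.0004208 x 1/1 = 0.0004208 mol.
[ascorbic acid] = 0.0004208 / 0.03861 L = 0.0109 M.

0.0109 M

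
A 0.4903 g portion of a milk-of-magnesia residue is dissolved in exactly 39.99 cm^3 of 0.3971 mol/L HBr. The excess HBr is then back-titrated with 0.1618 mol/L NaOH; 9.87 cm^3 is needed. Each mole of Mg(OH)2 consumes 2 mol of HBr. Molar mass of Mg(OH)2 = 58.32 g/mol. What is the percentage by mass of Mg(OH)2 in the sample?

84.9%

Total n(HBr) added = 0.3971 x 0.03999 = 0.01588 mol.
n(NaOH) used = 0.1618 x 0.009870 = 0.001597 mol, which equals the excess n(HBr).
So n(HBr) consumed by the sample = 0.01588 - 0.001597 = 0.01428 mol.
n(Mg(OH)2) = 0.01428 / 2 = 0.007142 mol.
mass Mg(OH)2 = 0.007142 x 58.32 = 0.4165 g, so %Mg(OH)2 = 0.4165/0.4903 x 100 = 84.9%.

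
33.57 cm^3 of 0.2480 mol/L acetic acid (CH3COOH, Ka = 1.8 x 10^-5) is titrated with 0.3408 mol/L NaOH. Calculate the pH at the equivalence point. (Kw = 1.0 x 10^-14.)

n(CH3COOH) = 0.2480 x 0.03357 = 0.008325 mol; V(NaOH) at equivalence = 0.008325/0.3408 = 0.02443 L.
At equivalence all the acid is converted to CH3COO-; total volume = 0.03357 + 0.02443 = 0.05800 L, so [CH3COO-] = 0.008325/0.05800 = 0.1435 M.
Kb = Kw/Ka = 1.0e-14 / 1.8 x 10^-5 = 5.56e-10.
[OH^-] = sqrt(Kb x [CH3COO-]) = sqrt(5.56e-10 x 0.1435) = 8.93e-6 M.
pOH = 5.05, so pH = 14.00 - 5.05 = 8.95.

8.95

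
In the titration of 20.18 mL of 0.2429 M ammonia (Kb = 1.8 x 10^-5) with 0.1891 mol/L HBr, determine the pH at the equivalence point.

n(NH3) = 0.2429 x 0.02018 = 0.004902 mol; V(HBr) at equivalence = 0.004902/0.1891 = 0.02592 L.
At equivalence the base is fully converted to NH4+; total volume = 0.04610 L, so [NH4+] = 0.004902/0.04610 = 0.1063 M.
Ka(NH4+) = Kw/Kb = 1.0e-14 / 1.8 x 10^-5 = 5.56e-10.
[H^+] = sqrt(Ka x [NH4+]) = sqrt(5.56e-10 x 0.1063) = 7.69e-6 M.
pH = -log(7.69e-6) = 5.11.

5.11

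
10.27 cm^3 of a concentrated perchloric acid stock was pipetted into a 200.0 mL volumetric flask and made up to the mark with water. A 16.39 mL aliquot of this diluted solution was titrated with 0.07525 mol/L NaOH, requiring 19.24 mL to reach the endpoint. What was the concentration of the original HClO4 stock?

1.72 M

n(NaOH) = 0.07525 x 0.01924 = 0.001448 mol.
n(HClO4) in the aliquot = 0.001448 mol.
[diluted HClO4] = 0.001448 / 0.01639 = 0.08833 M.
Dilution factor = 200.0/10.27 = 19.47, so [stock] = 0.08833 x 19.47 = 1.72 M.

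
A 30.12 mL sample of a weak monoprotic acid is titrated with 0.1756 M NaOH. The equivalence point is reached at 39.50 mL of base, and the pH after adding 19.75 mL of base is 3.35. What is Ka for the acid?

4.5 x 10^-4

19.75 mL is half of the equivalence volume, so this is the half-equivalence point where [HA] = [A^-].
At half-equivalence pH = pKa, so pKa = 3.35.
Ka = 10^(-3.35) = 4.5 x 10^-4.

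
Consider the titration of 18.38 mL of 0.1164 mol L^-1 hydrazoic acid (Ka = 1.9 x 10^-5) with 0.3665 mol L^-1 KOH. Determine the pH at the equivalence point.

n(HN3) = 0.1164 x 0.01838 = 0.002139 mol; V(KOH) at equivalence = 0.002139/0.3665 = 0.005837 L.
At equivalence all the acid is converted to N3-; total volume = 0.01838 + 0.005837 = 0.02422 L, so [N3-] = 0.002139/0.02422 = 0.08834 M.
Kb = Kw/Ka = 1.0e-14 / 1.9 x 10^-5 = 5.26e-10.
[OH^-] = sqrt(Kb x [N3-]) = sqrt(5.26e-10 x 0.08834) = 6.82e-6 M.
pOH = 5.17, so pH = 14.00 - 5.17 = 8.83.

8.83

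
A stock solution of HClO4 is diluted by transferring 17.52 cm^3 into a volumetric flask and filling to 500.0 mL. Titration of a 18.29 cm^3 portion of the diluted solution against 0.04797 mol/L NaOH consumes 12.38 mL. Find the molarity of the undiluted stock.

0.927 M

n(NaOH) = 0.04797 x 0.01238 = 0.0005939 mol.
n(HClO4) in the aliquot = 0.0005939 mol.
[diluted HClO4] = 0.0005939 / 0.01829 = 0.03247 M.
Dilution factor = 500.0/17.52 = 28.54, so [stock] = 0.03247 x 28.54 = 0.927 M.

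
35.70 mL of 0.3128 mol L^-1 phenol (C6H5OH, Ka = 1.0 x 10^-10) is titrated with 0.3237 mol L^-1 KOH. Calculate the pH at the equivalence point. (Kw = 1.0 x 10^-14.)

n(C6H5OH) = 0.3128 x 0.03570 = 0.01117 mol; V(KOH) at equivalence = 0.01117/0.3237 = 0.03450 L.
At equivalence all the acid is converted to C6H5O-; total volume = 0.03570 + 0.03450 = 0.07020 L, so [C6H5O-] = 0.01117/0.07020 = 0.1591 M.
Kb = Kw/Ka = 1.0e-14 / 1.0 x 10^-10 = 0.000100.
[OH^-] = sqrt(Kb x [C6H5O-]) = sqrt(0.000100 x 0.1591) = 0.00399 M.
pOH = 2.40, so pH = 14.00 - 2.40 = 11.60.

11.60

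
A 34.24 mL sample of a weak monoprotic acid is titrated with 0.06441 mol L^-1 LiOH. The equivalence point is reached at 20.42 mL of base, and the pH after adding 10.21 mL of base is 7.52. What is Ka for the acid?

10.21 mL is half of the equivalence volume, so this is the half-equivalence point where [HA] = [A^-].
At half-equivalence pH = pKa, so pKa = 7.52.
Ka = 10^(-7.52) = 3.0 x 10^-8.

3.0 x 10^-8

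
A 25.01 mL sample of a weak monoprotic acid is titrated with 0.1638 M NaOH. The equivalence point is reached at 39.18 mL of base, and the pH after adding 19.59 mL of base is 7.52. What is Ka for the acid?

3.0 x 10^-8

19.59 mL is half of the equivalence volume, so this is the half-equivalence point where [HA] = [A^-].
At half-equivalence pH = pKa, so pKa = 7.52.
Ka = 10^(-7.52) = 3.0 x 10^-8.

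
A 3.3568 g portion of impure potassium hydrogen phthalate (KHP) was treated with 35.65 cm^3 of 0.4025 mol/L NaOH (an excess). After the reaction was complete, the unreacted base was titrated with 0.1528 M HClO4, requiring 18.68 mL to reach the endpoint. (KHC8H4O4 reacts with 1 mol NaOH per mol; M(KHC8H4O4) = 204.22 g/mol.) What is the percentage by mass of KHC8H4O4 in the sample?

69.9%

Total n(NaOH) added = 0.4025 x 0.03565 = 0.01435 mol.
n(HClO4) used = 0.1528 x 0.01868 = 0.002854 mol, which equals the excess n(NaOH).
So n(NaOH) consumed by the sample = 0.01435 - 0.002854 = 0.01149 mol.
n(KHC8H4O4) = 0.01149 / 1 = 0.01149 mol.
mass KHC8H4O4 = 0.01149 x 204.22 = 2.347 g, so %KHC8H4O4 = 2.347/3.3568 x 100 = 69.9%.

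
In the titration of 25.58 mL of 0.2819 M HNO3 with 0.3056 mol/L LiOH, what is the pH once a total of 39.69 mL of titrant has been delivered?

12.88

n(acid) = 0.2819 x 0.02558 = 0.007211 mol; n(LiOH) added = 0.3056 x 0.03969 = 0.01213 mol.
Base is in excess by 0.01213 - 0.007211 = 0.004918 mol in a total volume of 0.06527 L.
[OH^-] = 0.004918/0.06527 = 0.07535 M, so pOH = 1.12 and pH = 14.00 - 1.12 = 12.88.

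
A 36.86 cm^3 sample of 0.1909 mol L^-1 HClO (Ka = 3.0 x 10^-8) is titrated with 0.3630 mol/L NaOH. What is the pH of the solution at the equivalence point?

10.31

n(HClO) = 0.1909 x 0.03686 = 0.007037 mol; V(NaOH) at equivalence = 0.007037/0.3630 = 0.01938 L.
At equivalence all the acid is converted to ClO-; total volume = 0.03686 + 0.01938 = 0.05624 L, so [ClO-] = 0.007037/0.05624 = 0.1251 M.
Kb = Kw/Ka = 1.0e-14 / 3.0 x 10^-8 = 3.33e-7.
[OH^-] = sqrt(Kb x [ClO-]) = sqrt(3.33e-7 x 0.1251) = 0.000204 M.
pOH = 3.69, so pH = 14.00 - 3.69 = 10.31.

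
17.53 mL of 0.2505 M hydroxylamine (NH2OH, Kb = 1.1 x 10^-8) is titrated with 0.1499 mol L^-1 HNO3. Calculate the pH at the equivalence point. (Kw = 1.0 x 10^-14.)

3.53

n(NH2OH) = 0.2505 x 0.01753 = 0.004391 mol; V(HNO3) at equivalence = 0.004391/0.1499 = 0.02929 L.
At equivalence the base is fully converted to NH3OH+; total volume = 0.04682 L, so [NH3OH+] = 0.004391/0.04682 = 0.09378 M.
Ka(NH3OH+) = Kw/Kb = 1.0e-14 / 1.1 x 10^-8 = 9.09e-7.
[H^+] = sqrt(Ka x [NH3OH+]) = sqrt(9.09e-7 x 0.09378) = 0.000292 M.
pH = -log(0.000292) = 3.53.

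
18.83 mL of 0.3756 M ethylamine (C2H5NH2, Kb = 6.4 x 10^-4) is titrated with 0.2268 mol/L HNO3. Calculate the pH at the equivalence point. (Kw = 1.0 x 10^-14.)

5.83

n(C2H5NH2) = 0.3756 x 0.01883 = 0.007073 mol; V(HNO3) at equivalence = 0.007073/0.2268 = 0.03118 L.
At equivalence the base is fully converted to C2H5NH3+; total volume = 0.05001 L, so [C2H5NH3+] = 0.007073/0.05001 = 0.1414 M.
Ka(C2H5NH3+) = Kw/Kb = 1.0e-14 / 6.4 x 10^-4 = 1.56e-11.
[H^+] = sqrt(Ka x [C2H5NH3+]) = sqrt(1.56e-11 x 0.1414) = 1.49e-6 M.
pH = -log(1.49e-6) = 5.83.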